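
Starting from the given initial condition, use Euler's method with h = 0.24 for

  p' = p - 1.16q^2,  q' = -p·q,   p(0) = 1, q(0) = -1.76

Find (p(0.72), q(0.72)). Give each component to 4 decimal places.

Euler on (p,q): p_{n+1} = p_n + h·p', q_{n+1} = q_n + h·q'.
0.000000: (1.000000, -1.760000); f=(-2.593216, 1.760000) → (0.377628, -1.337600)
0.240000: (0.377628, -1.337600); f=(-1.697813, 0.505115) → (-0.029847, -1.216372)
0.480000: (-0.029847, -1.216372); f=(-1.746138, -0.036305) → (-0.448920, -1.225086)
(p(0.72), q(0.72)) ≈ (-0.4489, -1.2251)

-0.4489, -1.2251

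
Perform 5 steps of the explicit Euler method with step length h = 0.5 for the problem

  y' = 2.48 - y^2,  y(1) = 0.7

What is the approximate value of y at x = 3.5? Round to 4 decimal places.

1.5885

Euler: y_{n+1} = y_n + h·f(x_n, y_n).
x=1.000000, y=0.700000: f=1.990000 → y ← 0.700000 + 0.5·1.990000 = 1.695000
x=1.500000, y=1.695000: f=-0.393025 → y ← 1.695000 + 0.5·(-0.393025) = 1.498488
x=2.000000, y=1.498488: f=0.234535 → y ← 1.498488 + 0.5·0.234535 = 1.615755
x=2.500000, y=1.615755: f=-0.130665 → y ← 1.615755 + 0.5·(-0.130665) = 1.550423
x=3.000000, y=1.550423: f=0.076189 → y ← 1.550423 + 0.5·0.076189 = 1.588517
y(3.5) ≈ 1.5885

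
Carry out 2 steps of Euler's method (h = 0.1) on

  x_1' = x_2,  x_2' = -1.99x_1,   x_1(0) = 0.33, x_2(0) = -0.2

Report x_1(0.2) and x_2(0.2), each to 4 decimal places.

Euler on (x_1,x_2): x_1_{n+1} = x_1_n + h·x_1', x_2_{n+1} = x_2_n + h·x_2'.
0.000000: (0.330000, -0.200000); f=(-0.200000, -0.656700) → (0.310000, -0.265670)
0.100000: (0.310000, -0.265670); f=(-0.265670, -0.616900) → (0.283433, -0.327360)
(x_1(0.2), x_2(0.2)) ≈ (0.2834, -0.3274)

0.2834, -0.3274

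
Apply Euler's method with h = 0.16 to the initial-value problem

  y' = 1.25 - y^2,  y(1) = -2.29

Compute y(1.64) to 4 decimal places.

Euler: y_{n+1} = y_n + h·f(x_n, y_n).
x=1.000000, y=-2.290000: f=-3.994100 → y ← -2.290000 + 0.16·(-3.994100) = -2.929056
x=1.160000, y=-2.929056: f=-7.329369 → y ← -2.929056 + 0.16·(-7.329369) = -4.101755
x=1.320000, y=-4.101755: f=-15.574394 → y ← -4.101755 + 0.16·(-15.574394) = -6.593658
x=1.480000, y=-6.593658: f=-42.226328 → y ← -6.593658 + 0.16·(-42.226328) = -13.349871
y(1.64) ≈ -13.3499

-13.3499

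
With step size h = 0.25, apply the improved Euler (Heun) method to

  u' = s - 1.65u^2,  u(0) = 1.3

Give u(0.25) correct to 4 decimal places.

Heun: k1 = f(s_n, u_n); k2 = f(s_n + h, u_n + h·k1); u_{n+1} = u_n + (h/2)·(k1 + k2).
s=0.000000, u=1.300000:
  k1 = f(0.000000, 1.300000) = -2.788500
  k2 = f(0.250000, 0.602875) = -0.349706
  u ← 1.300000 + (0.25/2)·(-2.788500 + (-0.349706)) = 0.907724
u(0.25) ≈ 0.9077

0.9077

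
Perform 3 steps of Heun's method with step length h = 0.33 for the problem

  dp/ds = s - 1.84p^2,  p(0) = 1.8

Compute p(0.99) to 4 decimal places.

0.7159

Heun: k1 = f(s_n, p_n); k2 = f(s_n + h, p_n + h·k1); p_{n+1} = p_n + (h/2)·(k1 + k2).
s=0.000000, p=1.800000:
  k1 = f(0.000000, 1.800000) = -5.961600
  k2 = f(0.330000, -0.167328) = 0.278482
  p ← 1.800000 + (0.33/2)·(-5.961600 + 0.278482) = 0.862286
s=0.330000, p=0.862286:
  k1 = f(0.330000, 0.862286) = -1.038107
  k2 = f(0.660000, 0.519710) = 0.163018
  p ← 0.862286 + (0.33/2)·(-1.038107 + 0.163018) = 0.717896
s=0.660000, p=0.717896:
  k1 = f(0.660000, 0.717896) = -0.288289
  k2 = f(0.990000, 0.622760) = 0.276392
  p ← 0.717896 + (0.33/2)·(-0.288289 + 0.276392) = 0.715933
p(0.99) ≈ 0.7159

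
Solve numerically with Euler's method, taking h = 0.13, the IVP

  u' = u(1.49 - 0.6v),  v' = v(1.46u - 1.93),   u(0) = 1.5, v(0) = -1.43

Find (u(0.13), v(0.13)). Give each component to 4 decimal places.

1.9579, -1.4783

Euler on (u,v): u_{n+1} = u_n + h·u', v_{n+1} = v_n + h·v'.
0.000000: (1.500000, -1.430000); f=(3.522000, -0.371800) → (1.957860, -1.478334)
(u(0.13), v(0.13)) ≈ (1.9579, -1.4783)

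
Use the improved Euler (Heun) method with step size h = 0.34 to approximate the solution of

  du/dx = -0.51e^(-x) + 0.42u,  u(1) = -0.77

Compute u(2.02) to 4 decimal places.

Heun: k1 = f(x_n, u_n); k2 = f(x_n + h, u_n + h·k1); u_{n+1} = u_n + (h/2)·(k1 + k2).
x=1.000000, u=-0.770000:
  k1 = f(1.000000, -0.770000) = -0.511019
  k2 = f(1.340000, -0.943746) = -0.529915
  u ← -0.770000 + (0.34/2)·(-0.511019 + (-0.529915)) = -0.946959
x=1.340000, u=-0.946959:
  k1 = f(1.340000, -0.946959) = -0.531264
  k2 = f(1.680000, -1.127588) = -0.568638
  u ← -0.946959 + (0.34/2)·(-0.531264 + (-0.568638)) = -1.133942
x=1.680000, u=-1.133942:
  k1 = f(1.680000, -1.133942) = -0.571306
  k2 = f(2.020000, -1.328186) = -0.625492
  u ← -1.133942 + (0.34/2)·(-0.571306 + (-0.625492)) = -1.337398
u(2.02) ≈ -1.3374

-1.3374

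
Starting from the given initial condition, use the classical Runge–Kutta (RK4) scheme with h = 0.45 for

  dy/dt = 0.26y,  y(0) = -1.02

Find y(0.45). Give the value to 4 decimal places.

RK4: k1 = f(t_n, y_n); k2 = f(t_n + h/2, y_n + (h/2)·k1); k3 = f(t_n + h/2, y_n + (h/2)·k2); k4 = f(t_n + h, y_n + h·k3); y_{n+1} = y_n + (h/6)·(k1 + 2k2 + 2k3 + k4).
t=0.000000, y=-1.020000:
  k1 = f(0.000000, -1.020000) = -0.265200
  k2 = f(0.225000, -1.079670) = -0.280714
  k3 = f(0.225000, -1.083161) = -0.281622
  k4 = f(0.450000, -1.146730) = -0.298150
  y ← -1.020000 + (0.45/6)·(k1 + 2k2 + 2k3 + k4) = -1.146602
y(0.45) ≈ -1.1466

-1.1466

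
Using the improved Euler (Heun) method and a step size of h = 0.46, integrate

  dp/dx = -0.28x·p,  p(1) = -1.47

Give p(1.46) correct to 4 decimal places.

-1.2549

Heun: k1 = f(x_n, p_n); k2 = f(x_n + h, p_n + h·k1); p_{n+1} = p_n + (h/2)·(k1 + k2).
x=1.000000, p=-1.470000:
  k1 = f(1.000000, -1.470000) = 0.411600
  k2 = f(1.460000, -1.280664) = 0.523535
  p ← -1.470000 + (0.46/2)·(0.411600 + 0.523535) = -1.254919
p(1.46) ≈ -1.2549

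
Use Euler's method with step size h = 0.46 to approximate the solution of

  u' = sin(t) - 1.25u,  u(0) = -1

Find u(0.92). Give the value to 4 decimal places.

0.0236

Euler: u_{n+1} = u_n + h·f(t_n, u_n).
t=0.000000, u=-1.000000: f=1.250000 → u ← -1.000000 + 0.46·1.250000 = -0.425000
t=0.460000, u=-0.425000: f=0.975198 → u ← -0.425000 + 0.46·0.975198 = 0.023591
u(0.92) ≈ 0.0236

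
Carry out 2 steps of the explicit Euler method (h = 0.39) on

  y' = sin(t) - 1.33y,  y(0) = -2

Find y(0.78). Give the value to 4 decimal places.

Euler: y_{n+1} = y_n + h·f(t_n, y_n).
t=0.000000, y=-2.000000: f=2.660000 → y ← -2.000000 + 0.39·2.660000 = -0.962600
t=0.390000, y=-0.962600: f=1.660446 → y ← -0.962600 + 0.39·1.660446 = -0.315026
y(0.78) ≈ -0.3150

-0.3150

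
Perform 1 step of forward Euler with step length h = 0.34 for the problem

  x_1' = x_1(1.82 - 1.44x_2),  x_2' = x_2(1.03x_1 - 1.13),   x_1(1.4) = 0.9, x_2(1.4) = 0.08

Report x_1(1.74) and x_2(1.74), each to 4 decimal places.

1.4217, 0.0745

Euler on (x_1,x_2): x_1_{n+1} = x_1_n + h·x_1', x_2_{n+1} = x_2_n + h·x_2'.
1.400000: (0.900000, 0.080000); f=(1.534320, -0.016240) → (1.421669, 0.074478)
(x_1(1.74), x_2(1.74)) ≈ (1.4217, 0.0745)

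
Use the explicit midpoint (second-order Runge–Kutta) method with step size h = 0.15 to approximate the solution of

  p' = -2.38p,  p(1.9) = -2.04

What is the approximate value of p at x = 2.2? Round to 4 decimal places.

Midpoint: k1 = f(x_n, p_n); k2 = f(x_n + h/2, p_n + (h/2)·k1); p_{n+1} = p_n + h·k2.
x=1.900000, p=-2.040000:
  k1 = f(1.900000, -2.040000) = 4.855200
  k2 = f(1.975000, -1.675860) = 3.988547
  p ← -2.040000 + 0.15·3.988547 = -1.441718
x=2.050000, p=-1.441718:
  k1 = f(2.050000, -1.441718) = 3.431289
  k2 = f(2.125000, -1.184371) = 2.818804
  p ← -1.441718 + 0.15·2.818804 = -1.018897
p(2.2) ≈ -1.0189

-1.0189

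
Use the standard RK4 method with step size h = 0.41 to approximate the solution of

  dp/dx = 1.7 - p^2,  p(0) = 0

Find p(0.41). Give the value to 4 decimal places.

RK4: k1 = f(x_n, p_n); k2 = f(x_n + h/2, p_n + (h/2)·k1); k3 = f(x_n + h/2, p_n + (h/2)·k2); k4 = f(x_n + h, p_n + h·k3); p_{n+1} = p_n + (h/6)·(k1 + 2k2 + 2k3 + k4).
x=0.000000, p=0.000000:
  k1 = f(0.000000, 0.000000) = 1.700000
  k2 = f(0.205000, 0.348500) = 1.578548
  k3 = f(0.205000, 0.323602) = 1.595282
  k4 = f(0.410000, 0.654065) = 1.272198
  p ← 0.000000 + (0.41/6)·(k1 + 2k2 + 2k3 + k4) = 0.636857
p(0.41) ≈ 0.6369

0.6369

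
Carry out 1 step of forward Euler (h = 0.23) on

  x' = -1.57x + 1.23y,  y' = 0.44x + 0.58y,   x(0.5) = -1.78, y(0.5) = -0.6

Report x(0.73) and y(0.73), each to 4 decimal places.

-1.3070, -0.8602

Euler on (x,y): x_{n+1} = x_n + h·x', y_{n+1} = y_n + h·y'.
0.500000: (-1.780000, -0.600000); f=(2.056600, -1.131200) → (-1.306982, -0.860176)
(x(0.73), y(0.73)) ≈ (-1.3070, -0.8602)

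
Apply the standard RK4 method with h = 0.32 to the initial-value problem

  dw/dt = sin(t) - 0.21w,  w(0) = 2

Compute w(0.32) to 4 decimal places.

RK4: k1 = f(t_n, w_n); k2 = f(t_n + h/2, w_n + (h/2)·k1); k3 = f(t_n + h/2, w_n + (h/2)·k2); k4 = f(t_n + h, w_n + h·k3); w_{n+1} = w_n + (h/6)·(k1 + 2k2 + 2k3 + k4).
t=0.000000, w=2.000000:
  k1 = f(0.000000, 2.000000) = -0.420000
  k2 = f(0.160000, 1.932800) = -0.246570
  k3 = f(0.160000, 1.960549) = -0.252397
  k4 = f(0.320000, 1.919233) = -0.088472
  w ← 2.000000 + (0.32/6)·(k1 + 2k2 + 2k3 + k4) = 1.919658
w(0.32) ≈ 1.9197

1.9197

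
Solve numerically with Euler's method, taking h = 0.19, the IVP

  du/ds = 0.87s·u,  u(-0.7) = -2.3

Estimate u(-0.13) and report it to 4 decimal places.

Euler: u_{n+1} = u_n + h·f(s_n, u_n).
s=-0.700000, u=-2.300000: f=1.400700 → u ← -2.300000 + 0.19·1.400700 = -2.033867
s=-0.510000, u=-2.033867: f=0.902427 → u ← -2.033867 + 0.19·0.902427 = -1.862406
s=-0.320000, u=-1.862406: f=0.518494 → u ← -1.862406 + 0.19·0.518494 = -1.763892
u(-0.13) ≈ -1.7639

-1.7639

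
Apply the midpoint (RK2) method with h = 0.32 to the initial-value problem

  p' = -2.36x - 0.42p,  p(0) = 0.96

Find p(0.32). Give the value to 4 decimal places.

Midpoint: k1 = f(x_n, p_n); k2 = f(x_n + h/2, p_n + (h/2)·k1); p_{n+1} = p_n + h·k2.
x=0.000000, p=0.960000:
  k1 = f(0.000000, 0.960000) = -0.403200
  k2 = f(0.160000, 0.895488) = -0.753705
  p ← 0.960000 + 0.32·(-0.753705) = 0.718814
p(0.32) ≈ 0.7188

0.7188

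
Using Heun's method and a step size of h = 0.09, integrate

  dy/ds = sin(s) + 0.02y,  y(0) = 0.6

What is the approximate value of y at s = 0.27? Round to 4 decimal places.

0.6395

Heun: k1 = f(s_n, y_n); k2 = f(s_n + h, y_n + h·k1); y_{n+1} = y_n + (h/2)·(k1 + k2).
s=0.000000, y=0.600000:
  k1 = f(0.000000, 0.600000) = 0.012000
  k2 = f(0.090000, 0.601080) = 0.101900
  y ← 0.600000 + (0.09/2)·(0.012000 + 0.101900) = 0.605126
s=0.090000, y=0.605126:
  k1 = f(0.090000, 0.605126) = 0.101981
  k2 = f(0.180000, 0.614304) = 0.191316
  y ← 0.605126 + (0.09/2)·(0.101981 + 0.191316) = 0.618324
s=0.180000, y=0.618324:
  k1 = f(0.180000, 0.618324) = 0.191396
  k2 = f(0.270000, 0.635550) = 0.279442
  y ← 0.618324 + (0.09/2)·(0.191396 + 0.279442) = 0.639512
y(0.27) ≈ 0.6395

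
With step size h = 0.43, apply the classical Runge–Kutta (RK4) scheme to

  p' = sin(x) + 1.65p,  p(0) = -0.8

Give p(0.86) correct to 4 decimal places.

RK4: k1 = f(x_n, p_n); k2 = f(x_n + h/2, p_n + (h/2)·k1); k3 = f(x_n + h/2, p_n + (h/2)·k2); k4 = f(x_n + h, p_n + h·k3); p_{n+1} = p_n + (h/6)·(k1 + 2k2 + 2k3 + k4).
x=0.000000, p=-0.800000:
  k1 = f(0.000000, -0.800000) = -1.320000
  k2 = f(0.215000, -1.083800) = -1.574923
  k3 = f(0.215000, -1.138608) = -1.665356
  k4 = f(0.430000, -1.516103) = -2.084700
  p ← -0.800000 + (0.43/6)·(k1 + 2k2 + 2k3 + k4) = -1.508443
x=0.430000, p=-1.508443:
  k1 = f(0.430000, -1.508443) = -2.072061
  k2 = f(0.645000, -1.953937) = -2.622797
  k3 = f(0.645000, -2.072345) = -2.818170
  k4 = f(0.860000, -2.720257) = -3.730581
  p ← -1.508443 + (0.43/6)·(k1 + 2k2 + 2k3 + k4) = -2.704171
p(0.86) ≈ -2.7042

-2.7042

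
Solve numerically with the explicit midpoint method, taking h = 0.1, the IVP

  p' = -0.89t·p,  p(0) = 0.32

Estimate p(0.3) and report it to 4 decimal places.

0.3074

Midpoint: k1 = f(t_n, p_n); k2 = f(t_n + h/2, p_n + (h/2)·k1); p_{n+1} = p_n + h·k2.
t=0.000000, p=0.320000:
  k1 = f(0.000000, 0.320000) = 0.000000
  k2 = f(0.050000, 0.320000) = -0.014240
  p ← 0.320000 + 0.1·(-0.014240) = 0.318576
t=0.100000, p=0.318576:
  k1 = f(0.100000, 0.318576) = -0.028353
  k2 = f(0.150000, 0.317158) = -0.042341
  p ← 0.318576 + 0.1·(-0.042341) = 0.314342
t=0.200000, p=0.314342:
  k1 = f(0.200000, 0.314342) = -0.055953
  k2 = f(0.250000, 0.311544) = -0.069319
  p ← 0.314342 + 0.1·(-0.069319) = 0.307410
p(0.3) ≈ 0.3074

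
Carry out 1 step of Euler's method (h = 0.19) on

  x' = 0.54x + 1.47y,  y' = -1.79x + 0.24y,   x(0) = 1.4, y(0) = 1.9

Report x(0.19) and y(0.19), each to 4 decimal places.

2.0743, 1.5105

Euler on (x,y): x_{n+1} = x_n + h·x', y_{n+1} = y_n + h·y'.
0.000000: (1.400000, 1.900000); f=(3.549000, -2.050000) → (2.074310, 1.510500)
(x(0.19), y(0.19)) ≈ (2.0743, 1.5105)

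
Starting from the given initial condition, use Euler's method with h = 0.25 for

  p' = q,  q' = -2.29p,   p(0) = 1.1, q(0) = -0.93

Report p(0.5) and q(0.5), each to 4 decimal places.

Euler on (p,q): p_{n+1} = p_n + h·p', q_{n+1} = q_n + h·q'.
0.000000: (1.100000, -0.930000); f=(-0.930000, -2.519000) → (0.867500, -1.559750)
0.250000: (0.867500, -1.559750); f=(-1.559750, -1.986575) → (0.477563, -2.056394)
(p(0.5), q(0.5)) ≈ (0.4776, -2.0564)

0.4776, -2.0564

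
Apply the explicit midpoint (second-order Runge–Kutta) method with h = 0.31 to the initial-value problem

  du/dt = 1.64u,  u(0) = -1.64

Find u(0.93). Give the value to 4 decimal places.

-7.2027

Midpoint: k1 = f(t_n, u_n); k2 = f(t_n + h/2, u_n + (h/2)·k1); u_{n+1} = u_n + h·k2.
t=0.000000, u=-1.640000:
  k1 = f(0.000000, -1.640000) = -2.689600
  k2 = f(0.155000, -2.056888) = -3.373296
  u ← -1.640000 + 0.31·(-3.373296) = -2.685722
t=0.310000, u=-2.685722:
  k1 = f(0.310000, -2.685722) = -4.404584
  k2 = f(0.465000, -3.368432) = -5.524229
  u ← -2.685722 + 0.31·(-5.524229) = -4.398233
t=0.620000, u=-4.398233:
  k1 = f(0.620000, -4.398233) = -7.213102
  k2 = f(0.775000, -5.516264) = -9.046672
  u ← -4.398233 + 0.31·(-9.046672) = -7.202701
u(0.93) ≈ -7.2027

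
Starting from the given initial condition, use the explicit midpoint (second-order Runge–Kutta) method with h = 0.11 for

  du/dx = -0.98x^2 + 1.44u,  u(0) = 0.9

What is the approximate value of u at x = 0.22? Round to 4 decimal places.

Midpoint: k1 = f(x_n, u_n); k2 = f(x_n + h/2, u_n + (h/2)·k1); u_{n+1} = u_n + h·k2.
x=0.000000, u=0.900000:
  k1 = f(0.000000, 0.900000) = 1.296000
  k2 = f(0.055000, 0.971280) = 1.395679
  u ← 0.900000 + 0.11·1.395679 = 1.053525
x=0.110000, u=1.053525:
  k1 = f(0.110000, 1.053525) = 1.505218
  k2 = f(0.165000, 1.136312) = 1.609608
  u ← 1.053525 + 0.11·1.609608 = 1.230582
u(0.22) ≈ 1.2306

1.2306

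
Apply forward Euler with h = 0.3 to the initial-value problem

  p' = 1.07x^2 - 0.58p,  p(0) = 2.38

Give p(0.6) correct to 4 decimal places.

Euler: p_{n+1} = p_n + h·f(x_n, p_n).
x=0.000000, p=2.380000: f=-1.380400 → p ← 2.380000 + 0.3·(-1.380400) = 1.965880
x=0.300000, p=1.965880: f=-1.043910 → p ← 1.965880 + 0.3·(-1.043910) = 1.652707
p(0.6) ≈ 1.6527

1.6527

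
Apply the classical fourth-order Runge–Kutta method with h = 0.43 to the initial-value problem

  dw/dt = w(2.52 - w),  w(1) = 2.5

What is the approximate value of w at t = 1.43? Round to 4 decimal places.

2.5130

RK4: k1 = f(t_n, w_n); k2 = f(t_n + h/2, w_n + (h/2)·k1); k3 = f(t_n + h/2, w_n + (h/2)·k2); k4 = f(t_n + h, w_n + h·k3); w_{n+1} = w_n + (h/6)·(k1 + 2k2 + 2k3 + k4).
t=1.000000, w=2.500000:
  k1 = f(1.000000, 2.500000) = 0.050000
  k2 = f(1.215000, 2.510750) = 0.023224
  k3 = f(1.215000, 2.504993) = 0.037592
  k4 = f(1.430000, 2.516164) = 0.009651
  w ← 2.500000 + (0.43/6)·(k1 + 2k2 + 2k3 + k4) = 2.512992
w(1.43) ≈ 2.5130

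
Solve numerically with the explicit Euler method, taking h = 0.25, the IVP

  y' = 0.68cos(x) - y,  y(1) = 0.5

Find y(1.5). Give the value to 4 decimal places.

Euler: y_{n+1} = y_n + h·f(x_n, y_n).
x=1.000000, y=0.500000: f=-0.132594 → y ← 0.500000 + 0.25·(-0.132594) = 0.466851
x=1.250000, y=0.466851: f=-0.252432 → y ← 0.466851 + 0.25·(-0.252432) = 0.403743
y(1.5) ≈ 0.4037

0.4037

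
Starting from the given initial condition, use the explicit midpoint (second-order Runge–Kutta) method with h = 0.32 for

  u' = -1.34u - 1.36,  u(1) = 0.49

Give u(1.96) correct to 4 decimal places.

Midpoint: k1 = f(s_n, u_n); k2 = f(s_n + h/2, u_n + (h/2)·k1); u_{n+1} = u_n + h·k2.
s=1.000000, u=0.490000:
  k1 = f(1.000000, 0.490000) = -2.016600
  k2 = f(1.160000, 0.167344) = -1.584241
  u ← 0.490000 + 0.32·(-1.584241) = -0.016957
s=1.320000, u=-0.016957:
  k1 = f(1.320000, -0.016957) = -1.337277
  k2 = f(1.480000, -0.230922) = -1.050565
  u ← -0.016957 + 0.32·(-1.050565) = -0.353138
s=1.640000, u=-0.353138:
  k1 = f(1.640000, -0.353138) = -0.886795
  k2 = f(1.800000, -0.495025) = -0.696666
  u ← -0.353138 + 0.32·(-0.696666) = -0.576071
u(1.96) ≈ -0.5761

-0.5761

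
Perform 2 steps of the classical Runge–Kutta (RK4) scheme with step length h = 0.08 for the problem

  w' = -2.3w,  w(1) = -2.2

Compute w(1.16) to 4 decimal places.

RK4: k1 = f(x_n, w_n); k2 = f(x_n + h/2, w_n + (h/2)·k1); k3 = f(x_n + h/2, w_n + (h/2)·k2); k4 = f(x_n + h, w_n + h·k3); w_{n+1} = w_n + (h/6)·(k1 + 2k2 + 2k3 + k4).
x=1.000000, w=-2.200000:
  k1 = f(1.000000, -2.200000) = 5.060000
  k2 = f(1.040000, -1.997600) = 4.594480
  k3 = f(1.040000, -2.016221) = 4.637308
  k4 = f(1.080000, -1.829015) = 4.206735
  w ← -2.200000 + (0.08/6)·(k1 + 2k2 + 2k3 + k4) = -1.830263
x=1.080000, w=-1.830263:
  k1 = f(1.080000, -1.830263) = 4.209604
  k2 = f(1.120000, -1.661878) = 3.822320
  k3 = f(1.120000, -1.677370) = 3.857950
  k4 = f(1.160000, -1.521626) = 3.499741
  w ← -1.830263 + (0.08/6)·(k1 + 2k2 + 2k3 + k4) = -1.522664
w(1.16) ≈ -1.5227

-1.5227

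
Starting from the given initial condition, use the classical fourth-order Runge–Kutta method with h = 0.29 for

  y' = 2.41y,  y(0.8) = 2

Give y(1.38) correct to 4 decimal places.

8.0800

RK4: k1 = f(t_n, y_n); k2 = f(t_n + h/2, y_n + (h/2)·k1); k3 = f(t_n + h/2, y_n + (h/2)·k2); k4 = f(t_n + h, y_n + h·k3); y_{n+1} = y_n + (h/6)·(k1 + 2k2 + 2k3 + k4).
t=0.800000, y=2.000000:
  k1 = f(0.800000, 2.000000) = 4.820000
  k2 = f(0.945000, 2.698900) = 6.504349
  k3 = f(0.945000, 2.943131) = 7.092945
  k4 = f(1.090000, 4.056954) = 9.777259
  y ← 2.000000 + (0.29/6)·(k1 + 2k2 + 2k3 + k4) = 4.019939
t=1.090000, y=4.019939:
  k1 = f(1.090000, 4.019939) = 9.688054
  k2 = f(1.235000, 5.424707) = 13.073544
  k3 = f(1.235000, 5.915603) = 14.256604
  k4 = f(1.380000, 8.154354) = 19.651994
  y ← 4.019939 + (0.29/6)·(k1 + 2k2 + 2k3 + k4) = 8.079956
y(1.38) ≈ 8.0800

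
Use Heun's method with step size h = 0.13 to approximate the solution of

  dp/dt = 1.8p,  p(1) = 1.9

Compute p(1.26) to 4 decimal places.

Heun: k1 = f(t_n, p_n); k2 = f(t_n + h, p_n + h·k1); p_{n+1} = p_n + (h/2)·(k1 + k2).
t=1.000000, p=1.900000:
  k1 = f(1.000000, 1.900000) = 3.420000
  k2 = f(1.130000, 2.344600) = 4.220280
  p ← 1.900000 + (0.13/2)·(3.420000 + 4.220280) = 2.396618
t=1.130000, p=2.396618:
  k1 = f(1.130000, 2.396618) = 4.313913
  k2 = f(1.260000, 2.957427) = 5.323368
  p ← 2.396618 + (0.13/2)·(4.313913 + 5.323368) = 3.023041
p(1.26) ≈ 3.0230

3.0230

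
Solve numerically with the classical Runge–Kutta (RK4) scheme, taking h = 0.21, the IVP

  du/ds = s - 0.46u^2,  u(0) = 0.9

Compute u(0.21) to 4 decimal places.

0.8489

RK4: k1 = f(s_n, u_n); k2 = f(s_n + h/2, u_n + (h/2)·k1); k3 = f(s_n + h/2, u_n + (h/2)·k2); k4 = f(s_n + h, u_n + h·k3); u_{n+1} = u_n + (h/6)·(k1 + 2k2 + 2k3 + k4).
s=0.000000, u=0.900000:
  k1 = f(0.000000, 0.900000) = -0.372600
  k2 = f(0.105000, 0.860877) = -0.235910
  k3 = f(0.105000, 0.875229) = -0.247372
  k4 = f(0.210000, 0.848052) = -0.120828
  u ← 0.900000 + (0.21/6)·(k1 + 2k2 + 2k3 + k4) = 0.848900
u(0.21) ≈ 0.8489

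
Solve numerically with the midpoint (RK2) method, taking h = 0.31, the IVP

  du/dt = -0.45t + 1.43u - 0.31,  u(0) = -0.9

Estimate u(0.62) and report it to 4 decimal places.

-2.5449

Midpoint: k1 = f(t_n, u_n); k2 = f(t_n + h/2, u_n + (h/2)·k1); u_{n+1} = u_n + h·k2.
t=0.000000, u=-0.900000:
  k1 = f(0.000000, -0.900000) = -1.597000
  k2 = f(0.155000, -1.147535) = -2.020725
  u ← -0.900000 + 0.31·(-2.020725) = -1.526425
t=0.310000, u=-1.526425:
  k1 = f(0.310000, -1.526425) = -2.632287
  k2 = f(0.465000, -1.934429) = -3.285484
  u ← -1.526425 + 0.31·(-3.285484) = -2.544925
u(0.62) ≈ -2.5449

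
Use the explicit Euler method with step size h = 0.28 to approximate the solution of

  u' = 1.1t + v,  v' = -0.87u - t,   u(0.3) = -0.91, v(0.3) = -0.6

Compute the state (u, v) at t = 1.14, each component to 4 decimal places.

-0.7792, -0.3973

Euler on (u,v): u_{n+1} = u_n + h·u', v_{n+1} = v_n + h·v'.
0.300000: (-0.910000, -0.600000); f=(-0.270000, 0.491700) → (-0.985600, -0.462324)
0.580000: (-0.985600, -0.462324); f=(0.175676, 0.277472) → (-0.936411, -0.384632)
0.860000: (-0.936411, -0.384632); f=(0.561368, -0.045323) → (-0.779228, -0.397322)
(u(1.14), v(1.14)) ≈ (-0.7792, -0.3973)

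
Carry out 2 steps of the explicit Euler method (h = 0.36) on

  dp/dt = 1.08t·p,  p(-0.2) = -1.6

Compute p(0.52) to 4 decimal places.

-1.5674

Euler: p_{n+1} = p_n + h·f(t_n, p_n).
t=-0.200000, p=-1.600000: f=0.345600 → p ← -1.600000 + 0.36·0.345600 = -1.475584
t=0.160000, p=-1.475584: f=-0.254981 → p ← -1.475584 + 0.36·(-0.254981) = -1.567377
p(0.52) ≈ -1.5674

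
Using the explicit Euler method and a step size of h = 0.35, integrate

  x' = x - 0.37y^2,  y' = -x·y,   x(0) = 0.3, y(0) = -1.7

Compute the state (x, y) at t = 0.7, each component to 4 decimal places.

-0.2583, -1.5051

Euler on (x,y): x_{n+1} = x_n + h·x', y_{n+1} = y_n + h·y'.
0.000000: (0.300000, -1.700000); f=(-0.769300, 0.510000) → (0.030745, -1.521500)
0.350000: (0.030745, -1.521500); f=(-0.825791, 0.046779) → (-0.258282, -1.505128)
(x(0.7), y(0.7)) ≈ (-0.2583, -1.5051)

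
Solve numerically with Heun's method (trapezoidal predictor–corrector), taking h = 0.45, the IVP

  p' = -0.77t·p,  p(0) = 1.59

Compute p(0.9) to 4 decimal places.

1.1588

Heun: k1 = f(t_n, p_n); k2 = f(t_n + h, p_n + h·k1); p_{n+1} = p_n + (h/2)·(k1 + k2).
t=0.000000, p=1.590000:
  k1 = f(0.000000, 1.590000) = 0.000000
  k2 = f(0.450000, 1.590000) = -0.550935
  p ← 1.590000 + (0.45/2)·(0.000000 + (-0.550935)) = 1.466040
t=0.450000, p=1.466040:
  k1 = f(0.450000, 1.466040) = -0.507983
  k2 = f(0.900000, 1.237447) = -0.857551
  p ← 1.466040 + (0.45/2)·(-0.507983 + (-0.857551)) = 1.158795
p(0.9) ≈ 1.1588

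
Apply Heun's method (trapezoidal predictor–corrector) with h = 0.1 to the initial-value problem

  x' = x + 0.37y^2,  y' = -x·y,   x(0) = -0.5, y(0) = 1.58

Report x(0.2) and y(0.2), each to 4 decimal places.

Heun on (x,y): k1 = f(t_n, state_n); k2 = f(t_n + h, state_n + h·k1); state_{n+1} = state_n + (h/2)·(k1 + k2).
0.000000: (-0.500000, 1.580000)
  k1 = (0.423668, 0.790000)
  predictor → (-0.457633, 1.659000)
  k2 = (0.560711, 0.759213)
  → (-0.450781, 1.657461)
0.100000: (-0.450781, 1.657461)
  k1 = (0.565674, 0.747152)
  predictor → (-0.394214, 1.732176)
  k2 = (0.715947, 0.682847)
  → (-0.386700, 1.728961)
(x(0.2), y(0.2)) ≈ (-0.3867, 1.7290)

-0.3867, 1.7290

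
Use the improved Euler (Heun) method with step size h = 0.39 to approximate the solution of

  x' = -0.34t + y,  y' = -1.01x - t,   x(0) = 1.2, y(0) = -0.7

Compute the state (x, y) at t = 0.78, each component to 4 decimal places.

0.1736, -1.6398

Heun on (x,y): k1 = f(t_n, state_n); k2 = f(t_n + h, state_n + h·k1); state_{n+1} = state_n + (h/2)·(k1 + k2).
0.000000: (1.200000, -0.700000)
  k1 = (-0.700000, -1.212000)
  predictor → (0.927000, -1.172680)
  k2 = (-1.305280, -1.326270)
  → (0.808970, -1.194963)
0.390000: (0.808970, -1.194963)
  k1 = (-1.327563, -1.207060)
  predictor → (0.291221, -1.665716)
  k2 = (-1.930916, -1.074133)
  → (0.173567, -1.639795)
(x(0.78), y(0.78)) ≈ (0.1736, -1.6398)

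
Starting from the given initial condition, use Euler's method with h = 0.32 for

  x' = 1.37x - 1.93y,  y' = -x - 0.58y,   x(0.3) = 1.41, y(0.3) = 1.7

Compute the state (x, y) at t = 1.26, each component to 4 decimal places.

0.9188, 0.0982

Euler on (x,y): x_{n+1} = x_n + h·x', y_{n+1} = y_n + h·y'.
0.300000: (1.410000, 1.700000); f=(-1.349300, -2.396000) → (0.978224, 0.933280)
0.620000: (0.978224, 0.933280); f=(-0.461064, -1.519526) → (0.830684, 0.447032)
0.940000: (0.830684, 0.447032); f=(0.275266, -1.089962) → (0.918769, 0.098244)
(x(1.26), y(1.26)) ≈ (0.9188, 0.0982)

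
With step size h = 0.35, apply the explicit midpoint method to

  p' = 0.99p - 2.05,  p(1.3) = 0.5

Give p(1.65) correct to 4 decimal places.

-0.1385

Midpoint: k1 = f(t_n, p_n); k2 = f(t_n + h/2, p_n + (h/2)·k1); p_{n+1} = p_n + h·k2.
t=1.300000, p=0.500000:
  k1 = f(1.300000, 0.500000) = -1.555000
  k2 = f(1.475000, 0.227875) = -1.824404
  p ← 0.500000 + 0.35·(-1.824404) = -0.138541
p(1.65) ≈ -0.1385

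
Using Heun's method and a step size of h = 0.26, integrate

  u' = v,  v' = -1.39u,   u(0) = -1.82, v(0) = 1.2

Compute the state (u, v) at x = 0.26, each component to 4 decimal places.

Heun on (u,v): k1 = f(x_n, state_n); k2 = f(x_n + h, state_n + h·k1); state_{n+1} = state_n + (h/2)·(k1 + k2).
0.000000: (-1.820000, 1.200000)
  k1 = (1.200000, 2.529800)
  predictor → (-1.508000, 1.857748)
  k2 = (1.857748, 2.096120)
  → (-1.422493, 1.801370)
(u(0.26), v(0.26)) ≈ (-1.4225, 1.8014)

-1.4225, 1.8014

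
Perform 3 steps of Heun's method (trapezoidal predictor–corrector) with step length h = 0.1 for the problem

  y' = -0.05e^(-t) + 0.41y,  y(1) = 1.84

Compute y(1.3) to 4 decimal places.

2.0757

Heun: k1 = f(t_n, y_n); k2 = f(t_n + h, y_n + h·k1); y_{n+1} = y_n + (h/2)·(k1 + k2).
t=1.000000, y=1.840000:
  k1 = f(1.000000, 1.840000) = 0.736006
  k2 = f(1.100000, 1.913601) = 0.767933
  y ← 1.840000 + (0.1/2)·(0.736006 + 0.767933) = 1.915197
t=1.100000, y=1.915197:
  k1 = f(1.100000, 1.915197) = 0.768587
  k2 = f(1.200000, 1.992056) = 0.801683
  y ← 1.915197 + (0.1/2)·(0.768587 + 0.801683) = 1.993710
t=1.200000, y=1.993710:
  k1 = f(1.200000, 1.993710) = 0.802362
  k2 = f(1.300000, 2.073947) = 0.836692
  y ← 1.993710 + (0.1/2)·(0.802362 + 0.836692) = 2.075663
y(1.3) ≈ 2.0757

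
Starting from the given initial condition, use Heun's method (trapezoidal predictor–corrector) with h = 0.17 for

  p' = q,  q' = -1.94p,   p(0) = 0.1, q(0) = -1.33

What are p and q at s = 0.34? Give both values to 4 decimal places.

-0.3507, -1.2460

Heun on (p,q): k1 = f(s_n, state_n); k2 = f(s_n + h, state_n + h·k1); state_{n+1} = state_n + (h/2)·(k1 + k2).
0.000000: (0.100000, -1.330000)
  k1 = (-1.330000, -0.194000)
  predictor → (-0.126100, -1.362980)
  k2 = (-1.362980, 0.244634)
  → (-0.128903, -1.325696)
0.170000: (-0.128903, -1.325696)
  k1 = (-1.325696, 0.250072)
  predictor → (-0.354272, -1.283184)
  k2 = (-1.283184, 0.687287)
  → (-0.350658, -1.246021)
(p(0.34), q(0.34)) ≈ (-0.3507, -1.2460)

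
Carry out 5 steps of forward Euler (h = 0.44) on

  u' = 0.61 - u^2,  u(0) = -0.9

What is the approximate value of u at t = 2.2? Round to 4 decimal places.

-3.8676

Euler: u_{n+1} = u_n + h·f(t_n, u_n).
t=0.000000, u=-0.900000: f=-0.200000 → u ← -0.900000 + 0.44·(-0.200000) = -0.988000
t=0.440000, u=-0.988000: f=-0.366144 → u ← -0.988000 + 0.44·(-0.366144) = -1.149103
t=0.880000, u=-1.149103: f=-0.710439 → u ← -1.149103 + 0.44·(-0.710439) = -1.461696
t=1.320000, u=-1.461696: f=-1.526556 → u ← -1.461696 + 0.44·(-1.526556) = -2.133381
t=1.760000, u=-2.133381: f=-3.941315 → u ← -2.133381 + 0.44·(-3.941315) = -3.867559
u(2.2) ≈ -3.8676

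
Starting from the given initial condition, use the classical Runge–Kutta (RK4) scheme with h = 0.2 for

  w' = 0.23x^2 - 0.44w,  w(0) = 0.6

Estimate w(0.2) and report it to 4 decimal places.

0.5501

RK4: k1 = f(x_n, w_n); k2 = f(x_n + h/2, w_n + (h/2)·k1); k3 = f(x_n + h/2, w_n + (h/2)·k2); k4 = f(x_n + h, w_n + h·k3); w_{n+1} = w_n + (h/6)·(k1 + 2k2 + 2k3 + k4).
x=0.000000, w=0.600000:
  k1 = f(0.000000, 0.600000) = -0.264000
  k2 = f(0.100000, 0.573600) = -0.250084
  k3 = f(0.100000, 0.574992) = -0.250696
  k4 = f(0.200000, 0.549861) = -0.232739
  w ← 0.600000 + (0.2/6)·(k1 + 2k2 + 2k3 + k4) = 0.550057
w(0.2) ≈ 0.5501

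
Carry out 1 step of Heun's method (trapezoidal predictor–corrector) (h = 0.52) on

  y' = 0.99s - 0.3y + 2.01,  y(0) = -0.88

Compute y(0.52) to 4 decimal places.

0.3441

Heun: k1 = f(s_n, y_n); k2 = f(s_n + h, y_n + h·k1); y_{n+1} = y_n + (h/2)·(k1 + k2).
s=0.000000, y=-0.880000:
  k1 = f(0.000000, -0.880000) = 2.274000
  k2 = f(0.520000, 0.302480) = 2.434056
  y ← -0.880000 + (0.52/2)·(2.274000 + 2.434056) = 0.344095
y(0.52) ≈ 0.3441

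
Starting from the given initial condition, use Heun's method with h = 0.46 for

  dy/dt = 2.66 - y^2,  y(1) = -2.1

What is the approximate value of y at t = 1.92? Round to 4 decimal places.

-26.1423

Heun: k1 = f(t_n, y_n); k2 = f(t_n + h, y_n + h·k1); y_{n+1} = y_n + (h/2)·(k1 + k2).
t=1.000000, y=-2.100000:
  k1 = f(1.000000, -2.100000) = -1.750000
  k2 = f(1.460000, -2.905000) = -5.779025
  y ← -2.100000 + (0.46/2)·(-1.750000 + (-5.779025)) = -3.831676
t=1.460000, y=-3.831676:
  k1 = f(1.460000, -3.831676) = -12.021739
  k2 = f(1.920000, -9.361676) = -84.980972
  y ← -3.831676 + (0.46/2)·(-12.021739 + (-84.980972)) = -26.142299
y(1.92) ≈ -26.1423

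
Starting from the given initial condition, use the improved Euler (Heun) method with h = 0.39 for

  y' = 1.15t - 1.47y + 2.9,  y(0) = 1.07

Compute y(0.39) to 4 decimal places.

1.5267

Heun: k1 = f(t_n, y_n); k2 = f(t_n + h, y_n + h·k1); y_{n+1} = y_n + (h/2)·(k1 + k2).
t=0.000000, y=1.070000:
  k1 = f(0.000000, 1.070000) = 1.327100
  k2 = f(0.390000, 1.587569) = 1.014774
  y ← 1.070000 + (0.39/2)·(1.327100 + 1.014774) = 1.526665
y(0.39) ≈ 1.5267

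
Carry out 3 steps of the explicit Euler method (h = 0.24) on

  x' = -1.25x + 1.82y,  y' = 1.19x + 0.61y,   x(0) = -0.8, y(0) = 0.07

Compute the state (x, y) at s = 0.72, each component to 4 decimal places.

Euler on (x,y): x_{n+1} = x_n + h·x', y_{n+1} = y_n + h·y'.
0.000000: (-0.800000, 0.070000); f=(1.127400, -0.909300) → (-0.529424, -0.148232)
0.240000: (-0.529424, -0.148232); f=(0.391998, -0.720436) → (-0.435345, -0.321137)
0.480000: (-0.435345, -0.321137); f=(-0.040288, -0.713953) → (-0.445014, -0.492485)
(x(0.72), y(0.72)) ≈ (-0.4450, -0.4925)

-0.4450, -0.4925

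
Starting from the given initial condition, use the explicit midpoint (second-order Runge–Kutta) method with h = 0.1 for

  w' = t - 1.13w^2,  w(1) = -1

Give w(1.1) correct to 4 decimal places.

Midpoint: k1 = f(t_n, w_n); k2 = f(t_n + h/2, w_n + (h/2)·k1); w_{n+1} = w_n + h·k2.
t=1.000000, w=-1.000000:
  k1 = f(1.000000, -1.000000) = -0.130000
  k2 = f(1.050000, -1.006500) = -0.094738
  w ← -1.000000 + 0.1·(-0.094738) = -1.009474
w(1.1) ≈ -1.0095

-1.0095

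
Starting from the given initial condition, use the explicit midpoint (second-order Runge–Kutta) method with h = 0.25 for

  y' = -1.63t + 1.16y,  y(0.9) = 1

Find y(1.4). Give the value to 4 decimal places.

Midpoint: k1 = f(t_n, y_n); k2 = f(t_n + h/2, y_n + (h/2)·k1); y_{n+1} = y_n + h·k2.
t=0.900000, y=1.000000:
  k1 = f(0.900000, 1.000000) = -0.307000
  k2 = f(1.025000, 0.961625) = -0.555265
  y ← 1.000000 + 0.25·(-0.555265) = 0.861184
t=1.150000, y=0.861184:
  k1 = f(1.150000, 0.861184) = -0.875527
  k2 = f(1.275000, 0.751743) = -1.206228
  y ← 0.861184 + 0.25·(-1.206228) = 0.559627
y(1.4) ≈ 0.5596

0.5596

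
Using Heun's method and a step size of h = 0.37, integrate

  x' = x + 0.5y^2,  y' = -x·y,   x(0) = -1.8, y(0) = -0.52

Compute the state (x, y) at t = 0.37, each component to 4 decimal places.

Heun on (x,y): k1 = f(t_n, state_n); k2 = f(t_n + h, state_n + h·k1); state_{n+1} = state_n + (h/2)·(k1 + k2).
0.000000: (-1.800000, -0.520000)
  k1 = (-1.664800, -0.936000)
  predictor → (-2.415976, -0.866320)
  k2 = (-2.040721, -2.093008)
  → (-2.485521, -1.080367)
(x(0.37), y(0.37)) ≈ (-2.4855, -1.0804)

-2.4855, -1.0804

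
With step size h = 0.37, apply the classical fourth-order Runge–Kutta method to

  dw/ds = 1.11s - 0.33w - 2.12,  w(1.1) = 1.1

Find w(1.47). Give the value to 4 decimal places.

0.7334

RK4: k1 = f(s_n, w_n); k2 = f(s_n + h/2, w_n + (h/2)·k1); k3 = f(s_n + h/2, w_n + (h/2)·k2); k4 = f(s_n + h, w_n + h·k3); w_{n+1} = w_n + (h/6)·(k1 + 2k2 + 2k3 + k4).
s=1.100000, w=1.100000:
  k1 = f(1.100000, 1.100000) = -1.262000
  k2 = f(1.285000, 0.866530) = -0.979605
  k3 = f(1.285000, 0.918773) = -0.996845
  k4 = f(1.470000, 0.731167) = -0.729585
  w ← 1.100000 + (0.37/6)·(k1 + 2k2 + 2k3 + k4) = 0.733423
w(1.47) ≈ 0.7334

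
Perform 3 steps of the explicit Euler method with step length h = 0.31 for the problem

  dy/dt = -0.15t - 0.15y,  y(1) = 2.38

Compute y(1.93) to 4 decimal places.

Euler: y_{n+1} = y_n + h·f(t_n, y_n).
t=1.000000, y=2.380000: f=-0.507000 → y ← 2.380000 + 0.31·(-0.507000) = 2.222830
t=1.310000, y=2.222830: f=-0.529925 → y ← 2.222830 + 0.31·(-0.529925) = 2.058553
t=1.620000, y=2.058553: f=-0.551783 → y ← 2.058553 + 0.31·(-0.551783) = 1.887501
y(1.93) ≈ 1.8875

1.8875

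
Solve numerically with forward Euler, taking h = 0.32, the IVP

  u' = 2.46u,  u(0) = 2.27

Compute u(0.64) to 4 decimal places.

7.2506

Euler: u_{n+1} = u_n + h·f(s_n, u_n).
s=0.000000, u=2.270000: f=5.584200 → u ← 2.270000 + 0.32·5.584200 = 4.056944
s=0.320000, u=4.056944: f=9.980082 → u ← 4.056944 + 0.32·9.980082 = 7.250570
u(0.64) ≈ 7.2506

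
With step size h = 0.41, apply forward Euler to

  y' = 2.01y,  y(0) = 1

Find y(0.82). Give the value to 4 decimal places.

3.3273

Euler: y_{n+1} = y_n + h·f(x_n, y_n).
x=0.000000, y=1.000000: f=2.010000 → y ← 1.000000 + 0.41·2.010000 = 1.824100
x=0.410000, y=1.824100: f=3.666441 → y ← 1.824100 + 0.41·3.666441 = 3.327341
y(0.82) ≈ 3.3273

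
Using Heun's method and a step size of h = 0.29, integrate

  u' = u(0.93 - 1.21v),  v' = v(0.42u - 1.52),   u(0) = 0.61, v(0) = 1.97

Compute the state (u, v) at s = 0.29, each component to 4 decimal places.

Heun on (u,v): k1 = f(s_n, state_n); k2 = f(s_n + h, state_n + h·k1); state_{n+1} = state_n + (h/2)·(k1 + k2).
0.000000: (0.610000, 1.970000)
  k1 = (-0.886757, -2.489686)
  predictor → (0.352840, 1.247991)
  k2 = (-0.204672, -1.712003)
  → (0.451743, 1.360755)
(u(0.29), v(0.29)) ≈ (0.4517, 1.3608)

0.4517, 1.3608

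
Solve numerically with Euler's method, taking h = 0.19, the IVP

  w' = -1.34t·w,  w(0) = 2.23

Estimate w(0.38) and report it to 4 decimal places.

2.1221

Euler: w_{n+1} = w_n + h·f(t_n, w_n).
t=0.000000, w=2.230000: f=0.000000 → w ← 2.230000 + 0.19·0.000000 = 2.230000
t=0.190000, w=2.230000: f=-0.567758 → w ← 2.230000 + 0.19·(-0.567758) = 2.122126
w(0.38) ≈ 2.1221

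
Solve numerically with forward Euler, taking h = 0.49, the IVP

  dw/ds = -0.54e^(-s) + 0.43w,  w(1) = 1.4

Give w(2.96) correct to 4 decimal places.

Euler: w_{n+1} = w_n + h·f(s_n, w_n).
s=1.000000, w=1.400000: f=0.403345 → w ← 1.400000 + 0.49·0.403345 = 1.597639
s=1.490000, w=1.597639: f=0.565284 → w ← 1.597639 + 0.49·0.565284 = 1.874628
s=1.980000, w=1.874628: f=0.731533 → w ← 1.874628 + 0.49·0.731533 = 2.233079
s=2.470000, w=2.233079: f=0.914548 → w ← 2.233079 + 0.49·0.914548 = 2.681208
w(2.96) ≈ 2.6812

2.6812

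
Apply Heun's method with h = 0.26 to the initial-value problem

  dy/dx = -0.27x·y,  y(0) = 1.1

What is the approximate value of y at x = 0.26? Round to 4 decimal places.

Heun: k1 = f(x_n, y_n); k2 = f(x_n + h, y_n + h·k1); y_{n+1} = y_n + (h/2)·(k1 + k2).
x=0.000000, y=1.100000:
  k1 = f(0.000000, 1.100000) = 0.000000
  k2 = f(0.260000, 1.100000) = -0.077220
  y ← 1.100000 + (0.26/2)·(0.000000 + (-0.077220)) = 1.089961
y(0.26) ≈ 1.0900

1.0900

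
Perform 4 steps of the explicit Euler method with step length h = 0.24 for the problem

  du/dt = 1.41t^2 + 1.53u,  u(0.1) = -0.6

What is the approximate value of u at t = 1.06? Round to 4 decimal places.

-1.6315

Euler: u_{n+1} = u_n + h·f(t_n, u_n).
t=0.100000, u=-0.600000: f=-0.903900 → u ← -0.600000 + 0.24·(-0.903900) = -0.816936
t=0.340000, u=-0.816936: f=-1.086916 → u ← -0.816936 + 0.24·(-1.086916) = -1.077796
t=0.580000, u=-1.077796: f=-1.174704 → u ← -1.077796 + 0.24·(-1.174704) = -1.359725
t=0.820000, u=-1.359725: f=-1.132295 → u ← -1.359725 + 0.24·(-1.132295) = -1.631476
u(1.06) ≈ -1.6315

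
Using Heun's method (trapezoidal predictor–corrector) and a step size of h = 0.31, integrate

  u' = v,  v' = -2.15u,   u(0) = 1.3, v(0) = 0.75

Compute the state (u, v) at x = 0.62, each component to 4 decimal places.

1.1936, -1.1058

Heun on (u,v): k1 = f(x_n, state_n); k2 = f(x_n + h, state_n + h·k1); state_{n+1} = state_n + (h/2)·(k1 + k2).
0.000000: (1.300000, 0.750000)
  k1 = (0.750000, -2.795000)
  predictor → (1.532500, -0.116450)
  k2 = (-0.116450, -3.294875)
  → (1.398200, -0.193931)
0.310000: (1.398200, -0.193931)
  k1 = (-0.193931, -3.006131)
  predictor → (1.338082, -1.125831)
  k2 = (-1.125831, -2.876876)
  → (1.193637, -1.105797)
(u(0.62), v(0.62)) ≈ (1.1936, -1.1058)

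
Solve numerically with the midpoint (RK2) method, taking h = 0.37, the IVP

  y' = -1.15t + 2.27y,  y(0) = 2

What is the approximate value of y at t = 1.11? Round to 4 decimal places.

19.5153

Midpoint: k1 = f(t_n, y_n); k2 = f(t_n + h/2, y_n + (h/2)·k1); y_{n+1} = y_n + h·k2.
t=0.000000, y=2.000000:
  k1 = f(0.000000, 2.000000) = 4.540000
  k2 = f(0.185000, 2.839900) = 6.233823
  y ← 2.000000 + 0.37·6.233823 = 4.306515
t=0.370000, y=4.306515:
  k1 = f(0.370000, 4.306515) = 9.350288
  k2 = f(0.555000, 6.036318) = 13.064191
  y ← 4.306515 + 0.37·13.064191 = 9.140265
t=0.740000, y=9.140265:
  k1 = f(0.740000, 9.140265) = 19.897402
  k2 = f(0.925000, 12.821285) = 28.040566
  y ← 9.140265 + 0.37·28.040566 = 19.515275
y(1.11) ≈ 19.5153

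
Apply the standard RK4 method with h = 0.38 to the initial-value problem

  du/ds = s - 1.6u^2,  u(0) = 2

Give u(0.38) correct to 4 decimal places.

RK4: k1 = f(s_n, u_n); k2 = f(s_n + h/2, u_n + (h/2)·k1); k3 = f(s_n + h/2, u_n + (h/2)·k2); k4 = f(s_n + h, u_n + h·k3); u_{n+1} = u_n + (h/6)·(k1 + 2k2 + 2k3 + k4).
s=0.000000, u=2.000000:
  k1 = f(0.000000, 2.000000) = -6.400000
  k2 = f(0.190000, 0.784000) = -0.793450
  k3 = f(0.190000, 1.849245) = -5.281529
  k4 = f(0.380000, -0.006981) = 0.379922
  u ← 2.000000 + (0.38/6)·(k1 + 2k2 + 2k3 + k4) = 0.849231
u(0.38) ≈ 0.8492

0.8492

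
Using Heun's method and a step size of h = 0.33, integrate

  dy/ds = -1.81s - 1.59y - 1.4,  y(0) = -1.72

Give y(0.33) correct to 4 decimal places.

Heun: k1 = f(s_n, y_n); k2 = f(s_n + h, y_n + h·k1); y_{n+1} = y_n + (h/2)·(k1 + k2).
s=0.000000, y=-1.720000:
  k1 = f(0.000000, -1.720000) = 1.334800
  k2 = f(0.330000, -1.279516) = 0.037130
  y ← -1.720000 + (0.33/2)·(1.334800 + 0.037130) = -1.493631
y(0.33) ≈ -1.4936

-1.4936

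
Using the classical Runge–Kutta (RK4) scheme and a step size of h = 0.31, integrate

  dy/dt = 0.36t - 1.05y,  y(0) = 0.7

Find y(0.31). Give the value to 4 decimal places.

RK4: k1 = f(t_n, y_n); k2 = f(t_n + h/2, y_n + (h/2)·k1); k3 = f(t_n + h/2, y_n + (h/2)·k2); k4 = f(t_n + h, y_n + h·k3); y_{n+1} = y_n + (h/6)·(k1 + 2k2 + 2k3 + k4).
t=0.000000, y=0.700000:
  k1 = f(0.000000, 0.700000) = -0.735000
  k2 = f(0.155000, 0.586075) = -0.559579
  k3 = f(0.155000, 0.613265) = -0.588129
  k4 = f(0.310000, 0.517680) = -0.431964
  y ← 0.700000 + (0.31/6)·(k1 + 2k2 + 2k3 + k4) = 0.521110
y(0.31) ≈ 0.5211

0.5211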